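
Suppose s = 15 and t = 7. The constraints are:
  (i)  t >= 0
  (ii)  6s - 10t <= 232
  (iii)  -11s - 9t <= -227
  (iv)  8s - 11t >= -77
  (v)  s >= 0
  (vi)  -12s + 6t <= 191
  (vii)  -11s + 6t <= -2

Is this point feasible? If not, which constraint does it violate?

feasible

(i): 7 ≥ 0 ✓
(ii): 20 ≤ 232 ✓
(iii): -228 ≤ -227 ✓
(iv): 43 ≥ -77 ✓
(v): 15 ≥ 0 ✓
(vi): -138 ≤ 191 ✓
(vii): -123 ≤ -2 ✓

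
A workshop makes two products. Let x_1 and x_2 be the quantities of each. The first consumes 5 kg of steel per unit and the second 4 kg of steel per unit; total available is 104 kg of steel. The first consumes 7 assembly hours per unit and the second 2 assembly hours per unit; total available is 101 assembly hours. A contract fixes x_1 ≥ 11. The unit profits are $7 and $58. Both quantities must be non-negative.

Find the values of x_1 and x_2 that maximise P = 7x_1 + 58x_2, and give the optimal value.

Extreme points and P = 7x_1 + 58x_2:
  (101/7, 0) → P = 101
  (11, 0) → P = 77
  (11, 12) → P = 773

The binding constraints are 7x_1 + 2x_2 = 101 and x_1 = 11.
Solving simultaneously gives x_1 = 11, x_2 = 12.

x_1 = 11, x_2 = 12, maximum P = 773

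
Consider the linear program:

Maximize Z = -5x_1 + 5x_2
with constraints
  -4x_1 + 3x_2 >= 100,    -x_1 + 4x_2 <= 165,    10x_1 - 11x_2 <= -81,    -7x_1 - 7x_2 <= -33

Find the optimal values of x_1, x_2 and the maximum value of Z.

Corner points and Z = -5x_1 + 5x_2:
  (95/13, 560/13) → Z = 2325/13
  (-601/49, 832/49) → Z = 7165/49
  (-1023/35, 1188/35) → Z = 2211/7

The binding constraints are -x_1 + 4x_2 = 165 and -7x_1 - 7x_2 = -33.
Solving simultaneously gives x_1 = -1023/35, x_2 = 1188/35.

x_1 = -1023/35, x_2 = 1188/35, maximum Z = 2211/7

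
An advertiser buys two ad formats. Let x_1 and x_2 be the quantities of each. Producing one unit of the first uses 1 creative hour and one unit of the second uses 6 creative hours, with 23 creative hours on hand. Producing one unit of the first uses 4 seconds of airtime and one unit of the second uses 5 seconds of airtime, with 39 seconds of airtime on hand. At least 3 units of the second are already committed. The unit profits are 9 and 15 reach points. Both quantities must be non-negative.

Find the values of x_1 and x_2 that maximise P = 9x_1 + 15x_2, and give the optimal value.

x_1 = 5, x_2 = 3, maximum P = 90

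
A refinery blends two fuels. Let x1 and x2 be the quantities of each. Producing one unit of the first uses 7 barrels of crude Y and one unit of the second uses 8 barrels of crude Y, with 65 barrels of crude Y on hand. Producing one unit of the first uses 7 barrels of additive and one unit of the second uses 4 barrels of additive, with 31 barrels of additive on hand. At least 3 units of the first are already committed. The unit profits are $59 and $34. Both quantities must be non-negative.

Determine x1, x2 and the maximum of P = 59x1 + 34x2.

Corner points and P = 59x1 + 34x2:
  (31/7, 0) → P = 1829/7
  (3, 0) → P = 177
  (3, 5/2) → P = 262

x1 = 3, x2 = 5/2, maximum P = 262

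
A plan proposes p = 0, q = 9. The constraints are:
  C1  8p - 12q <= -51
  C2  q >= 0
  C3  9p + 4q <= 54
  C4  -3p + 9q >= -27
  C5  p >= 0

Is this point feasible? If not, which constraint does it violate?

C1: -108 ≤ -51 ✓
C2: 9 ≥ 0 ✓
C3: 36 ≤ 54 ✓
C4: 81 ≥ -27 ✓
C5: 0 ≥ 0 ✓

feasible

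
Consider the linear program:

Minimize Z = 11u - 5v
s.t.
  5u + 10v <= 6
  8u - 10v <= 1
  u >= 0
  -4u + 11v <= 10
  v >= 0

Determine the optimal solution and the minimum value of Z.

Feasible corners and Z = 11u - 5v:
  (7/13, 43/130) → Z = 111/26
  (0, 3/5) → Z = -3
  (1/8, 0) → Z = 11/8
  (0, 0) → Z = 0

u = 0, v = 3/5, minimum Z = -3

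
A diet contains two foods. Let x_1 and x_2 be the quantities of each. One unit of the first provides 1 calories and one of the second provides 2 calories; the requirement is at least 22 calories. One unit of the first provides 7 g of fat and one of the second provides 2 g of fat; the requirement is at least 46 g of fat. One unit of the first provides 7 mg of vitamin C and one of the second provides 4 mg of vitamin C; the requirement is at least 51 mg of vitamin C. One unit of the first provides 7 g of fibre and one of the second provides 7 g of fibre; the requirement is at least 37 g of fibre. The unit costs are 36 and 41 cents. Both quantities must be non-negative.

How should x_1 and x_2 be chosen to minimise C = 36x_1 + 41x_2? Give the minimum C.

x_1 = 4, x_2 = 9, minimum C = 513

Extreme points and C = 36x_1 + 41x_2:
  (0, 23) → C = 943
  (22, 0) → C = 792
  (4, 9) → C = 513
The feasible region is unbounded (it extends along (0, 1), (1, 0)), but C strictly increases along every unbounded feasible direction, so there is no improving ray and the minimum is attained at a vertex.

The optimum lies where x_1 + 2x_2 = 22 and 7x_1 + 2x_2 = 46.
Solving simultaneously gives x_1 = 4, x_2 = 9.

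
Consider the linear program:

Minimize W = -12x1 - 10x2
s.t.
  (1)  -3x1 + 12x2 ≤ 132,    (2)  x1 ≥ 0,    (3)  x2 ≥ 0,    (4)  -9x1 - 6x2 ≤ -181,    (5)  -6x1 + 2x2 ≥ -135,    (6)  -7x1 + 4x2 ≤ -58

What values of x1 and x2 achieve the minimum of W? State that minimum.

x1 = 314/11, x2 = 399/22, minimum W = -5763/11

Corner points and W = -12x1 - 10x2:
  (314/11, 399/22) → W = -5763/11
  (17, 61/4) → W = -713/2
  (181/9, 0) → W = -724/3
  (45/2, 0) → W = -270
  (536/39, 745/78) → W = -10157/39

At the optimal vertex, -3x1 + 12x2 = 132 and -6x1 + 2x2 = -135.
Solving simultaneously gives x1 = 314/11, x2 = 399/22.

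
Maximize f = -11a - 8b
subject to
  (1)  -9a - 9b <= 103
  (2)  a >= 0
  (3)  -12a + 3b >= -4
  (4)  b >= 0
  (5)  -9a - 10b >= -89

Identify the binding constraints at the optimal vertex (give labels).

(2) and (4)

Feasible corners and f = -11a - 8b:
  (0, 0) → f = 0
  (0, 89/10) → f = -356/5
  (1/3, 0) → f = -11/3
  (307/147, 344/49) → f = -11633/147

The maximum is at (0, 0). Substituting into each constraint, equality holds for (2) and (4); the remaining constraints have slack.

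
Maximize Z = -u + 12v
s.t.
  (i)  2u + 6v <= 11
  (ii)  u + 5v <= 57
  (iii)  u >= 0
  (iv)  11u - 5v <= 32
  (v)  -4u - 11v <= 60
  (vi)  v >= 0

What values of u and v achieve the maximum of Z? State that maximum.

u = 0, v = 11/6, maximum Z = 22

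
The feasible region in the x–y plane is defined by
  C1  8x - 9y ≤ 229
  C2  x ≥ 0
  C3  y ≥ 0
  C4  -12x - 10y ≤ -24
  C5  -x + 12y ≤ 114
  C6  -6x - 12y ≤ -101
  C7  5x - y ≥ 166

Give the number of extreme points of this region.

3

Of the 21 pairwise boundary intersections, those satisfying every inequality are:
  (1258/29, 1141/87)
  (1265/37, 183/37)
  (2106/59, 736/59)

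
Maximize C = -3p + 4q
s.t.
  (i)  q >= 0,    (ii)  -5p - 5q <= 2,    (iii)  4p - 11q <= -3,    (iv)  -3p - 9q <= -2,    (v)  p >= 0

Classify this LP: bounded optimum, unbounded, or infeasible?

From the feasible point (0, 3/11), moving in the direction (0, 1) keeps every constraint satisfied while C increases without bound.

unbounded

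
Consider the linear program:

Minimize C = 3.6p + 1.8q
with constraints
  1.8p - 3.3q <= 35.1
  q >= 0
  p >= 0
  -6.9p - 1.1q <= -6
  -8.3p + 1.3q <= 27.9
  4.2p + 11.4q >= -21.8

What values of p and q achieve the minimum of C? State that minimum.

p = 20/23, q = 0, minimum C = 72/23

Vertices and C = 3.6p + 1.8q:
  (39/2, 0) → C = 351/5
  (20/23, 0) → C = 72/23
  (0, 60/11) → C = 108/11
  (0, 279/13) → C = 2511/65
The feasible region is unbounded (it extends along (11, 6), (13, 83)), but C strictly increases along every unbounded feasible direction, so there is no improving ray and the minimum is attained at a vertex.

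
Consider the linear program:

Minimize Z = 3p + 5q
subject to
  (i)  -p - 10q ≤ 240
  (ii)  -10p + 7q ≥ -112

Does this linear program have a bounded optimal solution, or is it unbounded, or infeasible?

unbounded

From the feasible point (-560/107, -2512/107), moving in the direction (-10, 1) keeps every constraint satisfied while Z decreases without bound.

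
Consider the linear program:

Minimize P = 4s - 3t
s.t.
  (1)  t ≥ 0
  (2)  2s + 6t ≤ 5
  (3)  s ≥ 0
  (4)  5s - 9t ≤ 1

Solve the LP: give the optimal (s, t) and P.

s = 0, t = 5/6, minimum P = -5/2

Corner points and P = 4s - 3t:
  (0, 0) → P = 0
  (1/5, 0) → P = 4/5
  (0, 5/6) → P = -5/2
  (17/16, 23/48) → P = 45/16

The binding constraints are 2s + 6t = 5 and s = 0.
Solving simultaneously gives s = 0, t = 5/6.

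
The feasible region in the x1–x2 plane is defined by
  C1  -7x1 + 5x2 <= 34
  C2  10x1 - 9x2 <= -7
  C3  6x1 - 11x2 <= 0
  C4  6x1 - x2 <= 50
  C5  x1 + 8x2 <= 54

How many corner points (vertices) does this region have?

4

Intersecting each pair of boundary lines and keeping only the points that satisfy every inequality leaves:
  (-374/47, -204/47)
  (-2/61, 412/61)
  (-11/8, -3/4)
  (430/89, 547/89)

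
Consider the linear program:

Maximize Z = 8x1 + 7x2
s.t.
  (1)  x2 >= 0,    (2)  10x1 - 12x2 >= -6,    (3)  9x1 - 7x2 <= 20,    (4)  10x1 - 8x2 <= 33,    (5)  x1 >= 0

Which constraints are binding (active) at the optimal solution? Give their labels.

(2) and (3)

Corner points and Z = 8x1 + 7x2:
  (20/9, 0) → Z = 160/9
  (0, 0) → Z = 0
  (141/19, 127/19) → Z = 2017/19
  (0, 1/2) → Z = 7/2

The maximum is at (141/19, 127/19). Substituting into each constraint, equality holds for (2) and (3); the remaining constraints have slack.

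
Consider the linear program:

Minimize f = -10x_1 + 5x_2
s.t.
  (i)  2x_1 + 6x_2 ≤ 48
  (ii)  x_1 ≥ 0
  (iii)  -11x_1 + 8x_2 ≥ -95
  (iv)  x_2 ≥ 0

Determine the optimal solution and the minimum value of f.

Corner points and f = -10x_1 + 5x_2:
  (0, 8) → f = 40
  (477/41, 169/41) → f = -3925/41
  (0, 0) → f = 0
  (95/11, 0) → f = -950/11

x_1 = 477/41, x_2 = 169/41, minimum f = -3925/41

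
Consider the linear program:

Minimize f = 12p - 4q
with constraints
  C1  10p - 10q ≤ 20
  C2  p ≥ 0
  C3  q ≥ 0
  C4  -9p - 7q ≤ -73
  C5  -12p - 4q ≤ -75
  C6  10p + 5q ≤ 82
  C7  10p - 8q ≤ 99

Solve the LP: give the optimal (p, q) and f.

Vertices and f = 12p - 4q:
  (87/16, 55/16) → f = 103/2
  (92/15, 62/15) → f = 856/15
  (233/48, 67/16) → f = 83/2
  (47/20, 117/10) → f = -93/5

p = 47/20, q = 117/10, minimum f = -93/5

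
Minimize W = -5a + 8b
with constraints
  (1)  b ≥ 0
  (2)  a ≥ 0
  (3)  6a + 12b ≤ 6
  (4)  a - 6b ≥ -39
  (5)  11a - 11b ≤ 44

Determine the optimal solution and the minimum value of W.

The optimum lies where b = 0 and 6a + 12b = 6.
Solving simultaneously gives a = 1, b = 0.

a = 1, b = 0, minimum W = -5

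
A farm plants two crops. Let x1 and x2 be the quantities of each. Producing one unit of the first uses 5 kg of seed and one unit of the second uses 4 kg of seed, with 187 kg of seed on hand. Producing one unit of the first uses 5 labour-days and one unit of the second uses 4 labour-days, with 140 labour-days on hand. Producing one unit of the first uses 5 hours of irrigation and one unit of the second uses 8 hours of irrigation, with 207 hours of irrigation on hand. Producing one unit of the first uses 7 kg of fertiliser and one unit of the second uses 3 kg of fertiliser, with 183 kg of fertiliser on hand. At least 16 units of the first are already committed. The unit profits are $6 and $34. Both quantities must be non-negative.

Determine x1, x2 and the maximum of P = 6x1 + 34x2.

Feasible corners and P = 6x1 + 34x2:
  (183/7, 0) → P = 1098/7
  (16, 0) → P = 96
  (24, 5) → P = 314
  (16, 15) → P = 606

At the optimal vertex, 5x1 + 4x2 = 140 and x1 = 16.
Solving simultaneously gives x1 = 16, x2 = 15.

x1 = 16, x2 = 15, maximum P = 606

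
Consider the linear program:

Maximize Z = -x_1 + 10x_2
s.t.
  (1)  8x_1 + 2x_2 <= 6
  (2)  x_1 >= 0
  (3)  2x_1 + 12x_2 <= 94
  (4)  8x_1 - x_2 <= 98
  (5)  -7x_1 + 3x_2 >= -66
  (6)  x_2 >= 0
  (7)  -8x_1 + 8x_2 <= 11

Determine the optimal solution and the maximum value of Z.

x_1 = 13/40, x_2 = 17/10, maximum Z = 667/40

Vertices and Z = -x_1 + 10x_2:
  (3/4, 0) → Z = -3/4
  (13/40, 17/10) → Z = 667/40
  (0, 0) → Z = 0
  (0, 11/8) → Z = 55/4

The optimum lies where 8x_1 + 2x_2 = 6 and -8x_1 + 8x_2 = 11.
Solving simultaneously gives x_1 = 13/40, x_2 = 17/10.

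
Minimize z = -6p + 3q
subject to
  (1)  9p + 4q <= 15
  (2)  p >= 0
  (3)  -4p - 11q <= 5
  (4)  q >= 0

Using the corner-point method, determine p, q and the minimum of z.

p = 5/3, q = 0, minimum z = -10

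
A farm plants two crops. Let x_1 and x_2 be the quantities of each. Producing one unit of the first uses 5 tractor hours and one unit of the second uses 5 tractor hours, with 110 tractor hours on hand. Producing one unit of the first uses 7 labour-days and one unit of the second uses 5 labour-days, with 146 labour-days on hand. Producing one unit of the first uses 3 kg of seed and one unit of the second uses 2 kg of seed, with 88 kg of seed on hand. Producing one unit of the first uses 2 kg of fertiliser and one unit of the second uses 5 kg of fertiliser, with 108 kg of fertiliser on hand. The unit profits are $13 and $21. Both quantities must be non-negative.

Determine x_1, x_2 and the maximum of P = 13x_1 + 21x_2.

Extreme points and P = 13x_1 + 21x_2:
  (0, 0) → P = 0
  (0, 108/5) → P = 2268/5
  (146/7, 0) → P = 1898/7
  (18, 4) → P = 318
  (2/3, 64/3) → P = 1370/3

x_1 = 2/3, x_2 = 64/3, maximum P = 1370/3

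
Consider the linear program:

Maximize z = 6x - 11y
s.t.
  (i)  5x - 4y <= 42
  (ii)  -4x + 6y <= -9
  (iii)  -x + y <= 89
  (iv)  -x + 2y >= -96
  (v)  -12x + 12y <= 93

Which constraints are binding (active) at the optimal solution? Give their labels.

(i) and (iv)

Extreme points and z = 6x - 11y:
  (108/7, 123/14) → z = -57/14
  (-50, -73) → z = 503
  (-111/4, -20) → z = 107/2
  (-223/2, -415/4) → z = 1889/4

The maximum is at (-50, -73). Substituting into each constraint, equality holds for (i) and (iv); the remaining constraints have slack.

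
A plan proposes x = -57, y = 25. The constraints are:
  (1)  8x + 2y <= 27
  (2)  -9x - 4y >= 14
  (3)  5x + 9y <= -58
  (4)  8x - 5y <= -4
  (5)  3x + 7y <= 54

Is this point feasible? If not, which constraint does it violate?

feasible

(1): -406 ≤ 27 ✓
(2): 413 ≥ 14 ✓
(3): -60 ≤ -58 ✓
(4): -581 ≤ -4 ✓
(5): 4 ≤ 54 ✓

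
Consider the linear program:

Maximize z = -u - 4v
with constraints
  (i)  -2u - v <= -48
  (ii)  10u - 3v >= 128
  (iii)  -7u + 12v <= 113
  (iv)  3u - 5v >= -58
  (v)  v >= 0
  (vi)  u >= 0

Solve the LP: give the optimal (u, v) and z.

u = 24, v = 0, maximum z = -24

Feasible corners and z = -u - 4v:
  (17, 14) → z = -73
  (24, 0) → z = -24
  (625/33, 2026/99) → z = -9979/99
The feasible region is unbounded (it extends along (12, 7), (1, 0)), but z strictly decreases along every unbounded feasible direction, so there is no improving ray and the maximum is attained at a vertex.

The optimum lies where -2u - v = -48 and v = 0.
Solving simultaneously gives u = 24, v = 0.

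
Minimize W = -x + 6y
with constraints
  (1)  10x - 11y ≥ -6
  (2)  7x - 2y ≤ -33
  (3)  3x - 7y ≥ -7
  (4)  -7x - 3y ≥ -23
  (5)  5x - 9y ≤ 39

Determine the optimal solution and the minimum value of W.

x = -69/5, y = -12, minimum W = -291/5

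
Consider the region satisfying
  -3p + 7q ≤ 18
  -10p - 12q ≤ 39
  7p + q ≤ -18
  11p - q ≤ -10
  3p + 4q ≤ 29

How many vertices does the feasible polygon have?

3

Pairwise boundary intersections that survive every other constraint:
  (-489/106, 63/106)
  (-36/13, 18/13)
  (-177/74, -93/74)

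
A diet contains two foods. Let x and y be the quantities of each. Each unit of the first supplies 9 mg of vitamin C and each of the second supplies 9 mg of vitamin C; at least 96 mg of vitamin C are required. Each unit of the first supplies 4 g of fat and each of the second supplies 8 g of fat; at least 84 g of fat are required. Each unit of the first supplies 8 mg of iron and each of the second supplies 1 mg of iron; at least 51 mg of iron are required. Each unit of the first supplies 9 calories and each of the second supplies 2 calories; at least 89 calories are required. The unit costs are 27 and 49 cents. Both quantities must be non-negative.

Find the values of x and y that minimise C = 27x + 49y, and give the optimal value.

Extreme points and C = 27x + 49y:
  (0, 51) → C = 2499
  (21, 0) → C = 567
  (17/2, 25/4) → C = 2143/4
  (13/7, 253/7) → C = 12748/7
The feasible region is unbounded (it extends along (0, 1), (1, 0)), but C strictly increases along every unbounded feasible direction, so there is no improving ray and the minimum is attained at a vertex.

At the optimal vertex, 4x + 8y = 84 and 9x + 2y = 89.
Solving simultaneously gives x = 17/2, y = 25/4.

x = 17/2, y = 25/4, minimum C = 2143/4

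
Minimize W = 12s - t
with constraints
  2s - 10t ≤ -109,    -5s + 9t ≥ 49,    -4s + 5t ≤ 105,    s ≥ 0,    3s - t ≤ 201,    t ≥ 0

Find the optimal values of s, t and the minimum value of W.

Feasible corners and W = 12s - t:
  (491/32, 447/32) → W = 5445/32
  (0, 109/10) → W = -109/10
  (929/11, 576/11) → W = 10572/11
  (0, 21) → W = -21
  (1110/11, 1119/11) → W = 12201/11

At the optimal vertex, -4s + 5t = 105 and s = 0.
Solving simultaneously gives s = 0, t = 21.

s = 0, t = 21, minimum W = -21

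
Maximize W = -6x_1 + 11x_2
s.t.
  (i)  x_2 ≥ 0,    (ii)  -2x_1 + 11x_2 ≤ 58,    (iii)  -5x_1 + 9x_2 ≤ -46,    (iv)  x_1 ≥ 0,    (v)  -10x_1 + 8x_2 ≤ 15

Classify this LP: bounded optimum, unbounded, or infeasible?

bounded optimum

Extreme points and W = -6x_1 + 11x_2:
  (46/5, 0) → W = -276/5
  (1028/37, 382/37) → W = -1966/37
The feasible region has finitely many vertices and no improving ray; the maximum is -1966/37 at (1028/37, 382/37).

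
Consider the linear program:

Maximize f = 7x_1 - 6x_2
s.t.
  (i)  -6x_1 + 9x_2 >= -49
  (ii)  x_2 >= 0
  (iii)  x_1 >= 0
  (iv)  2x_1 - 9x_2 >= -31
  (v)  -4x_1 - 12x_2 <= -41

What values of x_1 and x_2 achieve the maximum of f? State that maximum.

x_1 = 20, x_2 = 71/9, maximum f = 278/3

The binding constraints are -6x_1 + 9x_2 = -49 and 2x_1 - 9x_2 = -31.
Solving simultaneously gives x_1 = 20, x_2 = 71/9.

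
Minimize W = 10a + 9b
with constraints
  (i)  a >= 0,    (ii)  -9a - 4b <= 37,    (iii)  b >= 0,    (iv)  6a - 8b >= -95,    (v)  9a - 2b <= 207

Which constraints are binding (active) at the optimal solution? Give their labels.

(i) and (iii)

Corner points and W = 10a + 9b:
  (0, 0) → W = 0
  (0, 95/8) → W = 855/8
  (23, 0) → W = 230
  (923/30, 699/20) → W = 37333/60

The minimum is at (0, 0). Substituting into each constraint, equality holds for (i) and (iii); the remaining constraints have slack.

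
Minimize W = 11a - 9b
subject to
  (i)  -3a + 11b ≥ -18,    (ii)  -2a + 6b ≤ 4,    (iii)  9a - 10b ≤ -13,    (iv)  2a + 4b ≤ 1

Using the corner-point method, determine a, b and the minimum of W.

a = -38, b = -12, minimum W = -310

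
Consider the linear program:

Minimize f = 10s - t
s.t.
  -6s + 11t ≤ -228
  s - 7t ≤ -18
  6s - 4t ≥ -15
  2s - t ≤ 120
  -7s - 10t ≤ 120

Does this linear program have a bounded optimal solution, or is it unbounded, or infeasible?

Corner points and f = 10s - t:
  (1794/31, 336/31) → f = 17604/31
  (273/4, 33/2) → f = 666
  (66, 12) → f = 648
The feasible region has finitely many vertices and no improving ray; the minimum is 17604/31 at (1794/31, 336/31).

bounded optimum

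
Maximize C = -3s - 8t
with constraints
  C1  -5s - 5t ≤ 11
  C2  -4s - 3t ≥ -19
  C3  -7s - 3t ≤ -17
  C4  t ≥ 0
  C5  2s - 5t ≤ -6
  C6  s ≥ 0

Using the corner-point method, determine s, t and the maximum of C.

The optimum lies where -7s - 3t = -17 and 2s - 5t = -6.
Solving simultaneously gives s = 67/41, t = 76/41.

s = 67/41, t = 76/41, maximum C = -809/41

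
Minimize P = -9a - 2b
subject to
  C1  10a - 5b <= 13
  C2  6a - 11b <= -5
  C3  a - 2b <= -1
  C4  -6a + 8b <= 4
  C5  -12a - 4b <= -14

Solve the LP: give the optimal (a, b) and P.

Feasible corners and P = -9a - 2b:
  (21/10, 8/5) → P = -221/10
  (62/25, 59/25) → P = -676/25
  (1, 1) → P = -11
  (6/7, 13/14) → P = -67/7
  (4/5, 11/10) → P = -47/5

The optimum lies where 10a - 5b = 13 and -6a + 8b = 4.
Solving simultaneously gives a = 62/25, b = 59/25.

a = 62/25, b = 59/25, minimum P = -676/25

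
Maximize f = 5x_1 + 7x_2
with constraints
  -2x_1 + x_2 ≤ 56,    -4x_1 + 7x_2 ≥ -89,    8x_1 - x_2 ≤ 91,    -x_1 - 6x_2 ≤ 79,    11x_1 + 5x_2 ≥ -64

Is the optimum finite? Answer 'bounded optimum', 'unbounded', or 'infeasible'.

Vertices and f = 5x_1 + 7x_2:
  (49/2, 105) → f = 1715/2
  (-344/21, 488/21) → f = 1696/21
  (137/13, -87/13) → f = 76/13
  (-3/97, -1235/97) → f = -8660/97
The feasible region has finitely many vertices and no improving ray; the maximum is 1715/2 at (49/2, 105).

bounded optimum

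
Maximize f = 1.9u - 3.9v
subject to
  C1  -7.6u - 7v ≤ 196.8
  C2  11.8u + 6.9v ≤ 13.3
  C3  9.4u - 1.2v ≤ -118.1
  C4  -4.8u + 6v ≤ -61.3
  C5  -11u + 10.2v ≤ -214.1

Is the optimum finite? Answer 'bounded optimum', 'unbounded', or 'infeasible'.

infeasible

The boundaries -7.6u - 7v = 196.8 and 11.8u + 6.9v = 13.3 meet at (72551/1508, -60583/754), but that point violates 9.4u - 1.2v ≤ -118.1. Every candidate vertex is excluded by some other constraint, so the feasible region is empty.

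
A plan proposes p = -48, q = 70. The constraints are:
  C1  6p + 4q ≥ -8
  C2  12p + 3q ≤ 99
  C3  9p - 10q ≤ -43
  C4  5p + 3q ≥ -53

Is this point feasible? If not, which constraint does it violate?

C1: -8 ≥ -8 ✓
C2: -366 ≤ 99 ✓
C3: -1132 ≤ -43 ✓
C4: -30 ≥ -53 ✓

feasible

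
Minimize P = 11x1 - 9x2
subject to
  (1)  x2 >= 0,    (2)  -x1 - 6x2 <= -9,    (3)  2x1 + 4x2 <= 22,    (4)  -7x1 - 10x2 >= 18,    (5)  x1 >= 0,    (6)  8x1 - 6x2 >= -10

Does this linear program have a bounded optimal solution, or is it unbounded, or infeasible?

infeasible

The boundaries x2 = 0 and -x1 - 6x2 = -9 meet at (9, 0), but that point violates -7x1 - 10x2 ≥ 18. Every candidate vertex is excluded by some other constraint, so the feasible region is empty.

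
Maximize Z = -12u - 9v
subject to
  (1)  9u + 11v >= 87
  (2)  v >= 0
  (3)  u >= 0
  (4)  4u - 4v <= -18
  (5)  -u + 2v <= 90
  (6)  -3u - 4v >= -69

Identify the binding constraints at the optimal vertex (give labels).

Vertices and Z = -12u - 9v:
  (0, 87/11) → Z = -783/11
  (15/8, 51/8) → Z = -639/8
  (0, 69/4) → Z = -621/4
  (51/7, 165/14) → Z = -387/2

The maximum is at (0, 87/11). Substituting into each constraint, equality holds for (1) and (3); the remaining constraints have slack.

(1) and (3)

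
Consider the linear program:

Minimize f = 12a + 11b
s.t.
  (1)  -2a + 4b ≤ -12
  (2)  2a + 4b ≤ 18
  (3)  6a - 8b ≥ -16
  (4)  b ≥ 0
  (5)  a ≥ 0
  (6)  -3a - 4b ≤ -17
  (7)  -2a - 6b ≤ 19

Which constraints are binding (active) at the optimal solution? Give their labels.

(1) and (4)

Extreme points and f = 12a + 11b:
  (15/2, 3/4) → f = 393/4
  (6, 0) → f = 72
  (9, 0) → f = 108

The minimum is at (6, 0). Substituting into each constraint, equality holds for (1) and (4); the remaining constraints have slack.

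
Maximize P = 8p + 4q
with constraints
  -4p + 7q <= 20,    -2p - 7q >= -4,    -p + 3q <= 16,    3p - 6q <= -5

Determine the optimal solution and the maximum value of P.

p = -1/3, q = 2/3, maximum P = 0

Vertices and P = 8p + 4q:
  (-8/3, 4/3) → P = -16
  (-85/3, -40/3) → P = -280
  (-1/3, 2/3) → P = 0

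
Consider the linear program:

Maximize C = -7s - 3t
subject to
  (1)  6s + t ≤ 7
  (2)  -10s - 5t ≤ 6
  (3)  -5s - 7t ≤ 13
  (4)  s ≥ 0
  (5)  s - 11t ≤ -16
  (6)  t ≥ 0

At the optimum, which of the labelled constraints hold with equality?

Vertices and C = -7s - 3t:
  (0, 7) → C = -21
  (61/67, 103/67) → C = -736/67
  (0, 16/11) → C = -48/11

The maximum is at (0, 16/11). Substituting into each constraint, equality holds for (4) and (5); the remaining constraints have slack.

(4) and (5)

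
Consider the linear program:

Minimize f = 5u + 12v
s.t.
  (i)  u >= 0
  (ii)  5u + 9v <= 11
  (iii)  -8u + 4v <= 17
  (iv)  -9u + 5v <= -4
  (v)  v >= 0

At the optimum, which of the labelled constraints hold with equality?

Extreme points and f = 5u + 12v:
  (91/106, 79/106) → f = 1403/106
  (11/5, 0) → f = 11
  (4/9, 0) → f = 20/9

The minimum is at (4/9, 0). Substituting into each constraint, equality holds for (iv) and (v); the remaining constraints have slack.

(iv) and (v)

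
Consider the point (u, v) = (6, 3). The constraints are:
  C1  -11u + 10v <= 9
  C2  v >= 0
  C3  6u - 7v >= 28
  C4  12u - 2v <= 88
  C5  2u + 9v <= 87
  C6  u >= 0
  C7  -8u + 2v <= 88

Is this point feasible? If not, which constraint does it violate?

Constraint C3: 6u - 7v = 15, which is not ≥ 28. All other constraints are satisfied.

not feasible — violates C3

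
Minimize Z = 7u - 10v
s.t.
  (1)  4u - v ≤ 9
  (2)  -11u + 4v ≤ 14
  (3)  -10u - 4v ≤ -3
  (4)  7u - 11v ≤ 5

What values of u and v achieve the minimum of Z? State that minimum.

Extreme points and Z = 7u - 10v:
  (10, 31) → Z = -240
  (94/37, 43/37) → Z = 228/37
  (-11/21, 173/84) → Z = -1019/42
  (53/138, -29/138) → Z = 661/138

The binding constraints are 4u - v = 9 and -11u + 4v = 14.
Solving simultaneously gives u = 10, v = 31.

u = 10, v = 31, minimum Z = -240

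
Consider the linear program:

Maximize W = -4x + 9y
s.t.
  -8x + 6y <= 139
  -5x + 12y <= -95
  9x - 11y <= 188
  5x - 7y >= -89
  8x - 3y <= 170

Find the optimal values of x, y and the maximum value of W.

Feasible corners and W = -4x + 9y:
  (-373/11, -485/22) → W = -1381/22
  (-2657/34, -2755/34) → W = -14167/34
  (65/3, 10/9) → W = -230/3
  (1306/61, 26/61) → W = -4990/61

At the optimal vertex, -8x + 6y = 139 and -5x + 12y = -95.
Solving simultaneously gives x = -373/11, y = -485/22.

x = -373/11, y = -485/22, maximum W = -1381/22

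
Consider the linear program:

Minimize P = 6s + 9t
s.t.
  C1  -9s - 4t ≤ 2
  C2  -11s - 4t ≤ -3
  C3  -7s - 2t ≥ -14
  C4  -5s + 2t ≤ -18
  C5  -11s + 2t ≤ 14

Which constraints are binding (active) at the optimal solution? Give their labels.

Extreme points and P = 6s + 9t:
  (5/2, -49/8) → P = -321/8
  (6, -14) → P = -90
  (13/7, -61/14) → P = -393/14
  (8/3, -7/3) → P = -5

The minimum is at (6, -14). Substituting into each constraint, equality holds for C1 and C3; the remaining constraints have slack.

C1 and C3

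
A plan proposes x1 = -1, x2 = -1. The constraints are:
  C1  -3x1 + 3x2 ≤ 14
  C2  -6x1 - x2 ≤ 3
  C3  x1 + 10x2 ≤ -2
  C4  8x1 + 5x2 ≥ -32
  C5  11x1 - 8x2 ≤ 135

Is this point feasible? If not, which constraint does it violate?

Constraint C2: -6x1 - x2 = 7, which is not ≤ 3. All other constraints are satisfied.

not feasible — violates C2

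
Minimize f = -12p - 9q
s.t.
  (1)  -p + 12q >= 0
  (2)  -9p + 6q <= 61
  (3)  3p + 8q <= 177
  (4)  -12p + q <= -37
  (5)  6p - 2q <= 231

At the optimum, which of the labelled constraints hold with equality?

Extreme points and f = -12p - 9q:
  (444/143, 37/143) → f = -5661/143
  (198/5, 33/10) → f = -5049/10
  (287/45, 296/15) → f = -3812/15
  (283/63, 355/21) → f = -4327/21
  (367/9, 41/6) → f = -3305/6

The minimum is at (367/9, 41/6). Substituting into each constraint, equality holds for (3) and (5); the remaining constraints have slack.

(3) and (5)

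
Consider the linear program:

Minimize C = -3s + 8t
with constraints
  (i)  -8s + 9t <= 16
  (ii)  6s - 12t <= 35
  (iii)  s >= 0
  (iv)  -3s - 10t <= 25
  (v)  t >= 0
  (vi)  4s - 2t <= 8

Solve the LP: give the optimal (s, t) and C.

s = 2, t = 0, minimum C = -6

Corner points and C = -3s + 8t:
  (0, 16/9) → C = 128/9
  (26/5, 32/5) → C = 178/5
  (0, 0) → C = 0
  (2, 0) → C = -6

At the optimal vertex, t = 0 and 4s - 2t = 8.
Solving simultaneously gives s = 2, t = 0.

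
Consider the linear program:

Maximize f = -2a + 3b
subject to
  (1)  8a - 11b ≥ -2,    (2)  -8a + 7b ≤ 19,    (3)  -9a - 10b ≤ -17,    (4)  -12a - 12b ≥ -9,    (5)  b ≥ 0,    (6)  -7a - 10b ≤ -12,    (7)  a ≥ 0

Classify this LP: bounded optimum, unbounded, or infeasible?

infeasible

The boundaries 8a - 11b = -2 and -9a - 10b = -17 meet at (167/179, 154/179), but that point violates -12a - 12b ≥ -9. Every candidate vertex is excluded by some other constraint, so the feasible region is empty.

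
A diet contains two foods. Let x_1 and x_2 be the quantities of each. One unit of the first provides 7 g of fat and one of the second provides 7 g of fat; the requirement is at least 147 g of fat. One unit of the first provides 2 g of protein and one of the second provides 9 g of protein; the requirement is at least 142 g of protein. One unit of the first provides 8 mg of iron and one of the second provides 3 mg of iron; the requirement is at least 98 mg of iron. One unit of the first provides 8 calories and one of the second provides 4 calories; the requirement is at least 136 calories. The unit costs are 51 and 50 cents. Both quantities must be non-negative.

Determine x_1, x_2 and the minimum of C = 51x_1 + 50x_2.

Vertices and C = 51x_1 + 50x_2:
  (0, 34) → C = 1700
  (71, 0) → C = 3621
  (41/4, 27/2) → C = 4791/4
The feasible region is unbounded (it extends along (0, 1), (1, 0)), but C strictly increases along every unbounded feasible direction, so there is no improving ray and the minimum is attained at a vertex.

The optimum lies where 2x_1 + 9x_2 = 142 and 8x_1 + 4x_2 = 136.
Solving simultaneously gives x_1 = 41/4, x_2 = 27/2.

x_1 = 41/4, x_2 = 27/2, minimum C = 4791/4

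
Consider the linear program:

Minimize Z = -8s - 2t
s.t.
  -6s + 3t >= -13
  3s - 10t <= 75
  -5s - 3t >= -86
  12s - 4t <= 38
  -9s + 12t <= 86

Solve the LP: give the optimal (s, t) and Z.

s = 200/27, t = 229/18, minimum Z = -2287/27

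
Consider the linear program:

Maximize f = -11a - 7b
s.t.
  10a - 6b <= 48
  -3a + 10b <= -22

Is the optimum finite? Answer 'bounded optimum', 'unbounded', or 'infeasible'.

From the feasible point (174/41, -38/41), moving in the direction (-10, -3) keeps every constraint satisfied while f increases without bound.

unbounded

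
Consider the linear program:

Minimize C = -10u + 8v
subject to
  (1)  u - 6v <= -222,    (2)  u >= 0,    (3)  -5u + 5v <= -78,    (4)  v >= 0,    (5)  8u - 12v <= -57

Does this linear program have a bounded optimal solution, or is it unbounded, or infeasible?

From the feasible point (1578/25, 1188/25), moving in the direction (5, 5) keeps every constraint satisfied while C decreases without bound.

unbounded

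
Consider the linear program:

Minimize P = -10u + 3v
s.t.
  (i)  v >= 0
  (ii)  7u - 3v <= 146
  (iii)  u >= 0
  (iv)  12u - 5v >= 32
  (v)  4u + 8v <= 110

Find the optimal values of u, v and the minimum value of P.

u = 749/34, v = 93/34, minimum P = -7211/34

Extreme points and P = -10u + 3v:
  (146/7, 0) → P = -1460/7
  (8/3, 0) → P = -80/3
  (749/34, 93/34) → P = -7211/34
  (403/58, 298/29) → P = -1121/29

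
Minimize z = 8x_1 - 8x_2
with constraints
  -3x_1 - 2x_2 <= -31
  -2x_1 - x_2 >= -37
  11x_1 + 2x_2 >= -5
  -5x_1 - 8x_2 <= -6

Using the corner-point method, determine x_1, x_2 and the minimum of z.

Vertices and z = 8x_1 - 8x_2:
  (-9/2, 89/4) → z = -214
  (118/7, -137/14) → z = 1492/7
  (-79/7, 417/7) → z = -3968/7
  (290/11, -173/11) → z = 3704/11

The optimum lies where -2x_1 - x_2 = -37 and 11x_1 + 2x_2 = -5.
Solving simultaneously gives x_1 = -79/7, x_2 = 417/7.

x_1 = -79/7, x_2 = 417/7, minimum z = -3968/7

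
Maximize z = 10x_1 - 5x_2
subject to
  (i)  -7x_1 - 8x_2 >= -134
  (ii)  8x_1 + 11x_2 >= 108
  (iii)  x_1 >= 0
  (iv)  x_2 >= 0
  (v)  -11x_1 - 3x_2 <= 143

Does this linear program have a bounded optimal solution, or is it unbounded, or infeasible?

bounded optimum

Vertices and z = 10x_1 - 5x_2:
  (0, 67/4) → z = -335/4
  (134/7, 0) → z = 1340/7
  (0, 108/11) → z = -540/11
  (27/2, 0) → z = 135
The feasible region has finitely many vertices and no improving ray; the maximum is 1340/7 at (134/7, 0).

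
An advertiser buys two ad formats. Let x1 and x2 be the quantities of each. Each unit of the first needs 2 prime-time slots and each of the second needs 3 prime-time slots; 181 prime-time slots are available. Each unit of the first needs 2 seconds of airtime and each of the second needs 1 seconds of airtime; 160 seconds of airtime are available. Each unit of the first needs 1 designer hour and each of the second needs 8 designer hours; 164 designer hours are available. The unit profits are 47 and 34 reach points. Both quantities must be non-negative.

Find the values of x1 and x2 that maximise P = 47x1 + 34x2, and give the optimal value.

x1 = 299/4, x2 = 21/2, maximum P = 15481/4

Extreme points and P = 47x1 + 34x2:
  (0, 0) → P = 0
  (0, 41/2) → P = 697
  (80, 0) → P = 3760
  (299/4, 21/2) → P = 15481/4
  (956/13, 147/13) → P = 49930/13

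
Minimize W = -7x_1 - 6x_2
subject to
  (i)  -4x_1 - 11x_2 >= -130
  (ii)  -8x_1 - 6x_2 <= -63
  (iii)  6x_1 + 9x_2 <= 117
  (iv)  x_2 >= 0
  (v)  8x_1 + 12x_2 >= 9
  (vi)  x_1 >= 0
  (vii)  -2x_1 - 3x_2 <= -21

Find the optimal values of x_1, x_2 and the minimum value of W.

Extreme points and W = -7x_1 - 6x_2:
  (39/10, 52/5) → W = -897/10
  (0, 130/11) → W = -780/11
  (0, 21/2) → W = -63
  (21/4, 7/2) → W = -231/4
  (39/2, 0) → W = -273/2
  (21/2, 0) → W = -147/2

x_1 = 39/2, x_2 = 0, minimum W = -273/2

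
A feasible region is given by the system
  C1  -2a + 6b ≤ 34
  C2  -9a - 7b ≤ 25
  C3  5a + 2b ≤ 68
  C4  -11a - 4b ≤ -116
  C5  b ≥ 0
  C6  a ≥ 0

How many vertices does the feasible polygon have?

Of the 15 pairwise boundary intersections, those satisfying every inequality are:
  (10, 9)
  (280/37, 303/37)
  (68/5, 0)
  (116/11, 0)

4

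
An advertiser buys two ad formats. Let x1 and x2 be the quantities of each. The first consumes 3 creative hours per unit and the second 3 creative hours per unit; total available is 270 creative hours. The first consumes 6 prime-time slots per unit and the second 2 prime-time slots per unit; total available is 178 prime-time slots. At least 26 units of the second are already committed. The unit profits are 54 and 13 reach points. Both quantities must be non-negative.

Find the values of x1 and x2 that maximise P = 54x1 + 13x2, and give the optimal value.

Feasible corners and P = 54x1 + 13x2:
  (0, 89) → P = 1157
  (0, 26) → P = 338
  (21, 26) → P = 1472

The optimum lies where 6x1 + 2x2 = 178 and x2 = 26.
Solving simultaneously gives x1 = 21, x2 = 26.

x1 = 21, x2 = 26, maximum P = 1472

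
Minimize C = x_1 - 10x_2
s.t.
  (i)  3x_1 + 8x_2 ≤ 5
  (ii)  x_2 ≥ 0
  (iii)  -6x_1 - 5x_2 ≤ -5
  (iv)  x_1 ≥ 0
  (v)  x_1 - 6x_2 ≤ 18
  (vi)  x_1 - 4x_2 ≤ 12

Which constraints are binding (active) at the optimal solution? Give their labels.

(i) and (iii)

Vertices and C = x_1 - 10x_2:
  (5/3, 0) → C = 5/3
  (5/11, 5/11) → C = -45/11
  (5/6, 0) → C = 5/6

The minimum is at (5/11, 5/11). Substituting into each constraint, equality holds for (i) and (iii); the remaining constraints have slack.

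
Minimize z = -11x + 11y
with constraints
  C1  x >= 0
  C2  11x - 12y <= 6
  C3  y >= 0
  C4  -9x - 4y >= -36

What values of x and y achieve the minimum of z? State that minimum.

x = 3, y = 9/4, minimum z = -33/4

Extreme points and z = -11x + 11y:
  (0, 0) → z = 0
  (0, 9) → z = 99
  (6/11, 0) → z = -6
  (3, 9/4) → z = -33/4

At the optimal vertex, 11x - 12y = 6 and -9x - 4y = -36.
Solving simultaneously gives x = 3, y = 9/4.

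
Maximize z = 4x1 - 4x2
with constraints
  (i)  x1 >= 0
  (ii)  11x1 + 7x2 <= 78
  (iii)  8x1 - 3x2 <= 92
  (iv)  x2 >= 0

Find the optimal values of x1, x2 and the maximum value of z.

Extreme points and z = 4x1 - 4x2:
  (0, 78/7) → z = -312/7
  (0, 0) → z = 0
  (78/11, 0) → z = 312/11

At the optimal vertex, 11x1 + 7x2 = 78 and x2 = 0.
Solving simultaneously gives x1 = 78/11, x2 = 0.

x1 = 78/11, x2 = 0, maximum z = 312/11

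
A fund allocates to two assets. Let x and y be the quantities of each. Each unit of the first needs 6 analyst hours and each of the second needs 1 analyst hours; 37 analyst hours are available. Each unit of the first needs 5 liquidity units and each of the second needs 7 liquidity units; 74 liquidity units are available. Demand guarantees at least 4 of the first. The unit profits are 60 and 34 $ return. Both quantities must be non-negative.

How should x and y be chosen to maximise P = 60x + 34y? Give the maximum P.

x = 5, y = 7, maximum P = 538

Corner points and P = 60x + 34y:
  (37/6, 0) → P = 370
  (4, 0) → P = 240
  (5, 7) → P = 538
  (4, 54/7) → P = 3516/7

The optimum lies where 6x + y = 37 and 5x + 7y = 74.
Solving simultaneously gives x = 5, y = 7.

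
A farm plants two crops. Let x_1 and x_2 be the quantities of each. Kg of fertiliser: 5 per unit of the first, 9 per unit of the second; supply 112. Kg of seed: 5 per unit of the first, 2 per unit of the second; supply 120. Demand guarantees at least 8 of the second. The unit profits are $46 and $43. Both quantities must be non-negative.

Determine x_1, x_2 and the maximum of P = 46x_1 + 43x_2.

Corner points and P = 46x_1 + 43x_2:
  (0, 112/9) → P = 4816/9
  (0, 8) → P = 344
  (8, 8) → P = 712

x_1 = 8, x_2 = 8, maximum P = 712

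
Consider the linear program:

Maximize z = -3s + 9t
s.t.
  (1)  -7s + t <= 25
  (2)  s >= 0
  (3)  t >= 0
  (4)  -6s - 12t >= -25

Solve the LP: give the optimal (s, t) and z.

Corner points and z = -3s + 9t:
  (0, 0) → z = 0
  (0, 25/12) → z = 75/4
  (25/6, 0) → z = -25/2

At the optimal vertex, s = 0 and -6s - 12t = -25.
Solving simultaneously gives s = 0, t = 25/12.

s = 0, t = 25/12, maximum z = 75/4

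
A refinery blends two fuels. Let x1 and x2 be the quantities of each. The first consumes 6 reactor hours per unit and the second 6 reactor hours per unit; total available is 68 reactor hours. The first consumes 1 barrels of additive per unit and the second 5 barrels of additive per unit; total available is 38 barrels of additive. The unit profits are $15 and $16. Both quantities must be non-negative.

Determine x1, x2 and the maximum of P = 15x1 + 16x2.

Feasible corners and P = 15x1 + 16x2:
  (0, 0) → P = 0
  (0, 38/5) → P = 608/5
  (34/3, 0) → P = 170
  (14/3, 20/3) → P = 530/3

At the optimal vertex, 6x1 + 6x2 = 68 and x1 + 5x2 = 38.
Solving simultaneously gives x1 = 14/3, x2 = 20/3.

x1 = 14/3, x2 = 20/3, maximum P = 530/3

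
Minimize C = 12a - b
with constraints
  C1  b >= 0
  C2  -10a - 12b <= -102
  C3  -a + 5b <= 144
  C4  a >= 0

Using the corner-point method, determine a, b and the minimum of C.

a = 0, b = 144/5, minimum C = -144/5

Vertices and C = 12a - b:
  (51/5, 0) → C = 612/5
  (0, 17/2) → C = -17/2
  (0, 144/5) → C = -144/5
The feasible region is unbounded (it extends along (5, 1), (1, 0)), but C strictly increases along every unbounded feasible direction, so there is no improving ray and the minimum is attained at a vertex.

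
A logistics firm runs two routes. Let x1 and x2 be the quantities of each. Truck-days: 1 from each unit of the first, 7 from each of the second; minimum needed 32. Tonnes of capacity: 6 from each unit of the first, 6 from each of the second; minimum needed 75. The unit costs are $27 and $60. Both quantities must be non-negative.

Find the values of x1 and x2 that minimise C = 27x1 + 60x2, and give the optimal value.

The feasible region is unbounded (it extends along (0, 1), (1, 0)), but C strictly increases along every unbounded feasible direction, so there is no improving ray and the minimum is attained at a vertex.

x1 = 37/4, x2 = 13/4, minimum C = 1779/4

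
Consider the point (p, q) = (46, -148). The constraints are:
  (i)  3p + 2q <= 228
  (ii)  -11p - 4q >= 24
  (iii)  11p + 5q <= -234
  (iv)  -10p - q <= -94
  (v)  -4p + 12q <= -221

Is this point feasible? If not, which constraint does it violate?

(i): -158 ≤ 228 ✓
(ii): 86 ≥ 24 ✓
(iii): -234 ≤ -234 ✓
(iv): -312 ≤ -94 ✓
(v): -1960 ≤ -221 ✓

feasible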